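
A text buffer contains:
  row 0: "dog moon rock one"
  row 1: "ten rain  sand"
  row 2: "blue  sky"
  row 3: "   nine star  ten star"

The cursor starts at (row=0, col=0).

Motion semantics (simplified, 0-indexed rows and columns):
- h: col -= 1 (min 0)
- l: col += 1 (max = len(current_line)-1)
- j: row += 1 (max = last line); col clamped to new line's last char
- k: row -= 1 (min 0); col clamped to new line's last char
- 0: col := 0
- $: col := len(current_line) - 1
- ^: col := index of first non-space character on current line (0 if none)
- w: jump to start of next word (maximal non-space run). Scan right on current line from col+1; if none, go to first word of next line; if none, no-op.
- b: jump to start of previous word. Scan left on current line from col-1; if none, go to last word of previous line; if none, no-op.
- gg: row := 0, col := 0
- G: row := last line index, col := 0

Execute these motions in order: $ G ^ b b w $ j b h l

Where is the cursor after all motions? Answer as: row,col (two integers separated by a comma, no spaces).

After 1 ($): row=0 col=16 char='e'
After 2 (G): row=3 col=0 char='_'
After 3 (^): row=3 col=3 char='n'
After 4 (b): row=2 col=6 char='s'
After 5 (b): row=2 col=0 char='b'
After 6 (w): row=2 col=6 char='s'
After 7 ($): row=2 col=8 char='y'
After 8 (j): row=3 col=8 char='s'
After 9 (b): row=3 col=3 char='n'
After 10 (h): row=3 col=2 char='_'
After 11 (l): row=3 col=3 char='n'

Answer: 3,3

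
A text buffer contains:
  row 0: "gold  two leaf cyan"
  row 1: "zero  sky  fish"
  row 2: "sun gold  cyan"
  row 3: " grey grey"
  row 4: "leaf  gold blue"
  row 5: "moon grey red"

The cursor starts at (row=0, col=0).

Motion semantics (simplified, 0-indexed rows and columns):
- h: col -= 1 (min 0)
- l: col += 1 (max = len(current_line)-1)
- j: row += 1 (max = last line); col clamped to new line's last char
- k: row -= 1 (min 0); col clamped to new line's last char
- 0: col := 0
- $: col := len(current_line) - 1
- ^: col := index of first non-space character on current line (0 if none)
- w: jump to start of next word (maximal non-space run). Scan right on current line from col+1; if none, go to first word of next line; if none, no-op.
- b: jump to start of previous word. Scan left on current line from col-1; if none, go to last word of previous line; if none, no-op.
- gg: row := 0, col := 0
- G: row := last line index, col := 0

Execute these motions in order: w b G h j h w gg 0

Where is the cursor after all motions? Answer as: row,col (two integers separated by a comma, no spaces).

After 1 (w): row=0 col=6 char='t'
After 2 (b): row=0 col=0 char='g'
After 3 (G): row=5 col=0 char='m'
After 4 (h): row=5 col=0 char='m'
After 5 (j): row=5 col=0 char='m'
After 6 (h): row=5 col=0 char='m'
After 7 (w): row=5 col=5 char='g'
After 8 (gg): row=0 col=0 char='g'
After 9 (0): row=0 col=0 char='g'

Answer: 0,0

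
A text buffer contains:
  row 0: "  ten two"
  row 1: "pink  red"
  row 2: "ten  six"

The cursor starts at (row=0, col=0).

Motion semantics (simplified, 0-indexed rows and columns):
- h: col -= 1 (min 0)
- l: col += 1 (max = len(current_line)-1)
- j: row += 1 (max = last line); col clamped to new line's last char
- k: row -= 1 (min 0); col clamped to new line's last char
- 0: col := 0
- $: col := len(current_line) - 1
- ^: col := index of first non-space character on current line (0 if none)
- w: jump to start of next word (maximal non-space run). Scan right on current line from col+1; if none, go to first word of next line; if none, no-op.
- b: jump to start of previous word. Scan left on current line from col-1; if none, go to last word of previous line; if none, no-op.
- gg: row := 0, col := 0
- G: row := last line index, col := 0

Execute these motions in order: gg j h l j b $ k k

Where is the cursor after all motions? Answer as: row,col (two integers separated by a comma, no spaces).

Answer: 0,7

Derivation:
After 1 (gg): row=0 col=0 char='_'
After 2 (j): row=1 col=0 char='p'
After 3 (h): row=1 col=0 char='p'
After 4 (l): row=1 col=1 char='i'
After 5 (j): row=2 col=1 char='e'
After 6 (b): row=2 col=0 char='t'
After 7 ($): row=2 col=7 char='x'
After 8 (k): row=1 col=7 char='e'
After 9 (k): row=0 col=7 char='w'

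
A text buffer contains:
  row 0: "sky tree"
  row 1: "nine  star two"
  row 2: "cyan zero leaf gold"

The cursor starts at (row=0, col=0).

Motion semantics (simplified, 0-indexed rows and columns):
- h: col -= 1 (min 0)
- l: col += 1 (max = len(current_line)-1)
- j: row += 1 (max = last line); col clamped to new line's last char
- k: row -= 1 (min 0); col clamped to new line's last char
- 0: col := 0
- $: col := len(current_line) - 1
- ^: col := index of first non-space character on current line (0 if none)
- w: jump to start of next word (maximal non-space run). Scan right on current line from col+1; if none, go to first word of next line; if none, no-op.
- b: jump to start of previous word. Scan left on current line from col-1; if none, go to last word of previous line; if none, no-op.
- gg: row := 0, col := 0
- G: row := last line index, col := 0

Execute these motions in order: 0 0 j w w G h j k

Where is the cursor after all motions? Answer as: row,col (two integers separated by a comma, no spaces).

After 1 (0): row=0 col=0 char='s'
After 2 (0): row=0 col=0 char='s'
After 3 (j): row=1 col=0 char='n'
After 4 (w): row=1 col=6 char='s'
After 5 (w): row=1 col=11 char='t'
After 6 (G): row=2 col=0 char='c'
After 7 (h): row=2 col=0 char='c'
After 8 (j): row=2 col=0 char='c'
After 9 (k): row=1 col=0 char='n'

Answer: 1,0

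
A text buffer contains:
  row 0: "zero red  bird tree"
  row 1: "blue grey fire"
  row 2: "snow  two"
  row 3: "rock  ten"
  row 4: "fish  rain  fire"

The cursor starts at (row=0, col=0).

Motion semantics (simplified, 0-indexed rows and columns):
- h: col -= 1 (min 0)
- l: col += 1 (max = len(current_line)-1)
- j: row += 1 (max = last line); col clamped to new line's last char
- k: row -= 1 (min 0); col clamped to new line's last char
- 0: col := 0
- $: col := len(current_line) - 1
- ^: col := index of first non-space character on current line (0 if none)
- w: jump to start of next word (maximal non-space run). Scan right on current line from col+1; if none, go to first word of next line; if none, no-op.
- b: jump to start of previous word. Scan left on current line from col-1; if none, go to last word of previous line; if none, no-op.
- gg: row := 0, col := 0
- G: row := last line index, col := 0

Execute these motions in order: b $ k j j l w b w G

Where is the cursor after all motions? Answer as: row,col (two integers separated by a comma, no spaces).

After 1 (b): row=0 col=0 char='z'
After 2 ($): row=0 col=18 char='e'
After 3 (k): row=0 col=18 char='e'
After 4 (j): row=1 col=13 char='e'
After 5 (j): row=2 col=8 char='o'
After 6 (l): row=2 col=8 char='o'
After 7 (w): row=3 col=0 char='r'
After 8 (b): row=2 col=6 char='t'
After 9 (w): row=3 col=0 char='r'
After 10 (G): row=4 col=0 char='f'

Answer: 4,0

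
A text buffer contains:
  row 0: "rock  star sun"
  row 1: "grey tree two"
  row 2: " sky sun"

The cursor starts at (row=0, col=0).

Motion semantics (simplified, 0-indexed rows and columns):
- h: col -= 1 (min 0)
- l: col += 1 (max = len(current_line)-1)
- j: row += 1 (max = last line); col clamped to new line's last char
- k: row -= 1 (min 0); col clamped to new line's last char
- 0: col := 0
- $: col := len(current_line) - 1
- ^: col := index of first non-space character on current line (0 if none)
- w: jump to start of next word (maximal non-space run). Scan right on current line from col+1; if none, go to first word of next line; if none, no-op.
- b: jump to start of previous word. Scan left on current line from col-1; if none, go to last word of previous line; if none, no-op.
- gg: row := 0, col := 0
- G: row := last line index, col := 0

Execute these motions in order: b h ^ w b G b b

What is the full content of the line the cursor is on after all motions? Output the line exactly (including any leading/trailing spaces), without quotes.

Answer: grey tree two

Derivation:
After 1 (b): row=0 col=0 char='r'
After 2 (h): row=0 col=0 char='r'
After 3 (^): row=0 col=0 char='r'
After 4 (w): row=0 col=6 char='s'
After 5 (b): row=0 col=0 char='r'
After 6 (G): row=2 col=0 char='_'
After 7 (b): row=1 col=10 char='t'
After 8 (b): row=1 col=5 char='t'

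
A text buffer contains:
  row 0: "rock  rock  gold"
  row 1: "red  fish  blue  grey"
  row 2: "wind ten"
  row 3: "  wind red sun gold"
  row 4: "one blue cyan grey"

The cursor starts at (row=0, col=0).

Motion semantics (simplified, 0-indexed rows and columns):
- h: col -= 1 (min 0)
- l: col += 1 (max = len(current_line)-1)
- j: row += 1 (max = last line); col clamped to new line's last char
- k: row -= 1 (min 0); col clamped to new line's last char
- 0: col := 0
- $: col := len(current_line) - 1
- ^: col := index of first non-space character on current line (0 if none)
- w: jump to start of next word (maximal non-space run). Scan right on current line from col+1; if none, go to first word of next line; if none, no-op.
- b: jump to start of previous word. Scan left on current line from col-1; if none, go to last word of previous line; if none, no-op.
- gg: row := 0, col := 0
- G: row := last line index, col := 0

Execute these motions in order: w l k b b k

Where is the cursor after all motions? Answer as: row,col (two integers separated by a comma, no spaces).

Answer: 0,0

Derivation:
After 1 (w): row=0 col=6 char='r'
After 2 (l): row=0 col=7 char='o'
After 3 (k): row=0 col=7 char='o'
After 4 (b): row=0 col=6 char='r'
After 5 (b): row=0 col=0 char='r'
After 6 (k): row=0 col=0 char='r'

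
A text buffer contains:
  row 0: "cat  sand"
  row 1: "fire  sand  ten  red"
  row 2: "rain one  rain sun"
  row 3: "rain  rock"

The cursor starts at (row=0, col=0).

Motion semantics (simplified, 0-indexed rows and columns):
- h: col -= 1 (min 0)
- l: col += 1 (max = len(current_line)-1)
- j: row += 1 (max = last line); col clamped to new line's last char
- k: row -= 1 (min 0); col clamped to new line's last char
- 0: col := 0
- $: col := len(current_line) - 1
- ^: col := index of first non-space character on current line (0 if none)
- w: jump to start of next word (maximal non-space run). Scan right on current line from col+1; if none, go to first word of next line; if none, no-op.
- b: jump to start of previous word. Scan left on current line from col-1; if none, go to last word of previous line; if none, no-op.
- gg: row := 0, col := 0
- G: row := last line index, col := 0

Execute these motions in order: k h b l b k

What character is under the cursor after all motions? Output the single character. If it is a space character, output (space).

After 1 (k): row=0 col=0 char='c'
After 2 (h): row=0 col=0 char='c'
After 3 (b): row=0 col=0 char='c'
After 4 (l): row=0 col=1 char='a'
After 5 (b): row=0 col=0 char='c'
After 6 (k): row=0 col=0 char='c'

Answer: c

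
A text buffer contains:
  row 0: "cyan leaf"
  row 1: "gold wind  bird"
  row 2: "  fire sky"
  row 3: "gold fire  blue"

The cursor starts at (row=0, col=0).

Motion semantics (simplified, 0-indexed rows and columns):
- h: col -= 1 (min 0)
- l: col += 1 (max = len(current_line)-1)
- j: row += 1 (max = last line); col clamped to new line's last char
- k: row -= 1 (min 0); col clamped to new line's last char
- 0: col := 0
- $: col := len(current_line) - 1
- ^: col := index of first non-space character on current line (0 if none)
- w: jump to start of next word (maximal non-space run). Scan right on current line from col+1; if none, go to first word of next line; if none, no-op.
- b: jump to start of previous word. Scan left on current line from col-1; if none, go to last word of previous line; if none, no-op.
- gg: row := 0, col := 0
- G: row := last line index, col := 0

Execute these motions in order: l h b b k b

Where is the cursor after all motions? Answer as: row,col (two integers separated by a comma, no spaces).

Answer: 0,0

Derivation:
After 1 (l): row=0 col=1 char='y'
After 2 (h): row=0 col=0 char='c'
After 3 (b): row=0 col=0 char='c'
After 4 (b): row=0 col=0 char='c'
After 5 (k): row=0 col=0 char='c'
After 6 (b): row=0 col=0 char='c'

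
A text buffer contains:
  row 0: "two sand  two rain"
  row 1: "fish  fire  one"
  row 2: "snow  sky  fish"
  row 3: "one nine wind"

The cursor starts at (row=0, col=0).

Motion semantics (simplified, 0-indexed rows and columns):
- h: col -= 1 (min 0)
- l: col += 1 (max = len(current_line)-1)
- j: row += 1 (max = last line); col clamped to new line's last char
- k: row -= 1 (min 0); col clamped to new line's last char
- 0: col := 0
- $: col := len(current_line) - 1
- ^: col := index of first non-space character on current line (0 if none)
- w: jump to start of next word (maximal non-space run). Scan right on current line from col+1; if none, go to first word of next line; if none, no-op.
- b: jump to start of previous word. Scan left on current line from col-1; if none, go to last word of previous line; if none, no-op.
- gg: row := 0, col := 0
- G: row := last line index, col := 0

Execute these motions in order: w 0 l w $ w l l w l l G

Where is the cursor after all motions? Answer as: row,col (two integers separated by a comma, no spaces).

Answer: 3,0

Derivation:
After 1 (w): row=0 col=4 char='s'
After 2 (0): row=0 col=0 char='t'
After 3 (l): row=0 col=1 char='w'
After 4 (w): row=0 col=4 char='s'
After 5 ($): row=0 col=17 char='n'
After 6 (w): row=1 col=0 char='f'
After 7 (l): row=1 col=1 char='i'
After 8 (l): row=1 col=2 char='s'
After 9 (w): row=1 col=6 char='f'
After 10 (l): row=1 col=7 char='i'
After 11 (l): row=1 col=8 char='r'
After 12 (G): row=3 col=0 char='o'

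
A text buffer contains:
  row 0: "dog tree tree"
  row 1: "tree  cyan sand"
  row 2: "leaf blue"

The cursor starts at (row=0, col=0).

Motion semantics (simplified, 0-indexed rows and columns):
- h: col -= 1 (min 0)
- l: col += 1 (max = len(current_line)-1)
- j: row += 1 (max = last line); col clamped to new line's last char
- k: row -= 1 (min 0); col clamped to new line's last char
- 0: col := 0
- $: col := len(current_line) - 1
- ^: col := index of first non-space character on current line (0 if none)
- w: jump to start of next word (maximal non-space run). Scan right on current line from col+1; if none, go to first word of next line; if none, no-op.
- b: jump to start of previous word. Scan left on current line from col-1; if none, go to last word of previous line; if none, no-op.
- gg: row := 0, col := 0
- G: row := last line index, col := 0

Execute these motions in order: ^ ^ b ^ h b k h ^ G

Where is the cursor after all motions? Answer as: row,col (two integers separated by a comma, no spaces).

After 1 (^): row=0 col=0 char='d'
After 2 (^): row=0 col=0 char='d'
After 3 (b): row=0 col=0 char='d'
After 4 (^): row=0 col=0 char='d'
After 5 (h): row=0 col=0 char='d'
After 6 (b): row=0 col=0 char='d'
After 7 (k): row=0 col=0 char='d'
After 8 (h): row=0 col=0 char='d'
After 9 (^): row=0 col=0 char='d'
After 10 (G): row=2 col=0 char='l'

Answer: 2,0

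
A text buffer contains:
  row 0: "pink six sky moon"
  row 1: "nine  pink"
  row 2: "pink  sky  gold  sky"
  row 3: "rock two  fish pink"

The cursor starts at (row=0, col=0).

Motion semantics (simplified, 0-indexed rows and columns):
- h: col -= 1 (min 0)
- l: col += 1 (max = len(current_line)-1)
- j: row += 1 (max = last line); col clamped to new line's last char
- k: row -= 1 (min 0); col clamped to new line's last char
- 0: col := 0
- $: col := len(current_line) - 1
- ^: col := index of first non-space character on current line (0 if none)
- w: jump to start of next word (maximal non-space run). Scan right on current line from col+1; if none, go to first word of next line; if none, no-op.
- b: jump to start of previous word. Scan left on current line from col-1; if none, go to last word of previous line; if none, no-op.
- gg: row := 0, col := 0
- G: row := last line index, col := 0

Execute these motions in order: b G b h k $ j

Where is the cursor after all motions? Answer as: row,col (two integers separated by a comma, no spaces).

After 1 (b): row=0 col=0 char='p'
After 2 (G): row=3 col=0 char='r'
After 3 (b): row=2 col=17 char='s'
After 4 (h): row=2 col=16 char='_'
After 5 (k): row=1 col=9 char='k'
After 6 ($): row=1 col=9 char='k'
After 7 (j): row=2 col=9 char='_'

Answer: 2,9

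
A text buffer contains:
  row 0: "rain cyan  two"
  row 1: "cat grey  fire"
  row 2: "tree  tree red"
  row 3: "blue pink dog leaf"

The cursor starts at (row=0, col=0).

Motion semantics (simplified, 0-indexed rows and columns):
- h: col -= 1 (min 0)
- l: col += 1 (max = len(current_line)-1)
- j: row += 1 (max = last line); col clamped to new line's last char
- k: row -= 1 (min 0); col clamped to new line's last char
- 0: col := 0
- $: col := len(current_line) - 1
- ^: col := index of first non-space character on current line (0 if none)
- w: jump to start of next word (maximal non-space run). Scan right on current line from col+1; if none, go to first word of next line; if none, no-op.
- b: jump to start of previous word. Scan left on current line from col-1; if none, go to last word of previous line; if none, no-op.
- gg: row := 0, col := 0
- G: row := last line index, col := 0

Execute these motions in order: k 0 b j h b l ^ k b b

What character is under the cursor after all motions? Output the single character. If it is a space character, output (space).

Answer: r

Derivation:
After 1 (k): row=0 col=0 char='r'
After 2 (0): row=0 col=0 char='r'
After 3 (b): row=0 col=0 char='r'
After 4 (j): row=1 col=0 char='c'
After 5 (h): row=1 col=0 char='c'
After 6 (b): row=0 col=11 char='t'
After 7 (l): row=0 col=12 char='w'
After 8 (^): row=0 col=0 char='r'
After 9 (k): row=0 col=0 char='r'
After 10 (b): row=0 col=0 char='r'
After 11 (b): row=0 col=0 char='r'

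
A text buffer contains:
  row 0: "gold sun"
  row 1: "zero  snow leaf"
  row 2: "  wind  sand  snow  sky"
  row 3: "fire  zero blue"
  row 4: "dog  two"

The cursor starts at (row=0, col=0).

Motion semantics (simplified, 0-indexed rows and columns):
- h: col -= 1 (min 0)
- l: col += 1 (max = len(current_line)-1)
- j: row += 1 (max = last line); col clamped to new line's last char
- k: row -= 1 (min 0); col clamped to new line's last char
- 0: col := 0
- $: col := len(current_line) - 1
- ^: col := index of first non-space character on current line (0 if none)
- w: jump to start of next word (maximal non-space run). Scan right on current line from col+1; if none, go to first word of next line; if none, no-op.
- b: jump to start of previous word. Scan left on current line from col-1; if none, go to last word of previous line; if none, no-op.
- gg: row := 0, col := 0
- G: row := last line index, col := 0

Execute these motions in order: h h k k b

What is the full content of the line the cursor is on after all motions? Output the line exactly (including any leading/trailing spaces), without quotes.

After 1 (h): row=0 col=0 char='g'
After 2 (h): row=0 col=0 char='g'
After 3 (k): row=0 col=0 char='g'
After 4 (k): row=0 col=0 char='g'
After 5 (b): row=0 col=0 char='g'

Answer: gold sun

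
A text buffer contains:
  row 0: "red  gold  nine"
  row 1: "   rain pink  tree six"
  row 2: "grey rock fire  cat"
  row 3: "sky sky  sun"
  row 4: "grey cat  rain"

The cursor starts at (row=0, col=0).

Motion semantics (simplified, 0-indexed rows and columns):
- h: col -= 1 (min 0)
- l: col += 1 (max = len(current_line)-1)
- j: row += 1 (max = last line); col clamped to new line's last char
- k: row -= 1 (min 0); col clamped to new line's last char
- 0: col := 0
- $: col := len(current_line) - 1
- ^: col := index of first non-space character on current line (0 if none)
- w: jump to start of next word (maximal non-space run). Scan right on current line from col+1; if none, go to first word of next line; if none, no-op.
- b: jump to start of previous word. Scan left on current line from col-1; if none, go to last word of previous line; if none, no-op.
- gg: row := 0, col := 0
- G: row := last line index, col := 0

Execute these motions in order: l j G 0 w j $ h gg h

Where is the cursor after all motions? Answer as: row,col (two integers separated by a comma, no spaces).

Answer: 0,0

Derivation:
After 1 (l): row=0 col=1 char='e'
After 2 (j): row=1 col=1 char='_'
After 3 (G): row=4 col=0 char='g'
After 4 (0): row=4 col=0 char='g'
After 5 (w): row=4 col=5 char='c'
After 6 (j): row=4 col=5 char='c'
After 7 ($): row=4 col=13 char='n'
After 8 (h): row=4 col=12 char='i'
After 9 (gg): row=0 col=0 char='r'
After 10 (h): row=0 col=0 char='r'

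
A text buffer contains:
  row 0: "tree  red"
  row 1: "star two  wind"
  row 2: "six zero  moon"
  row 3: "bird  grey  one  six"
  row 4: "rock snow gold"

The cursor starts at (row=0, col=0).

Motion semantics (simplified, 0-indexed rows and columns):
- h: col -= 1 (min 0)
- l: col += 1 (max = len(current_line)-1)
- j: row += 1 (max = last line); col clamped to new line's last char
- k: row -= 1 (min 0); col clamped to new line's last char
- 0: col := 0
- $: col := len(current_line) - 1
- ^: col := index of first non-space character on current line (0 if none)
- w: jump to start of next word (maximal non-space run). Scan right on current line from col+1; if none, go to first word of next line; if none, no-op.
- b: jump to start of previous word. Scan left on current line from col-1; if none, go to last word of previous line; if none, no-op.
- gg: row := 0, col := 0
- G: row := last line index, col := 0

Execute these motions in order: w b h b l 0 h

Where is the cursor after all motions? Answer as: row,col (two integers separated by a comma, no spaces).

After 1 (w): row=0 col=6 char='r'
After 2 (b): row=0 col=0 char='t'
After 3 (h): row=0 col=0 char='t'
After 4 (b): row=0 col=0 char='t'
After 5 (l): row=0 col=1 char='r'
After 6 (0): row=0 col=0 char='t'
After 7 (h): row=0 col=0 char='t'

Answer: 0,0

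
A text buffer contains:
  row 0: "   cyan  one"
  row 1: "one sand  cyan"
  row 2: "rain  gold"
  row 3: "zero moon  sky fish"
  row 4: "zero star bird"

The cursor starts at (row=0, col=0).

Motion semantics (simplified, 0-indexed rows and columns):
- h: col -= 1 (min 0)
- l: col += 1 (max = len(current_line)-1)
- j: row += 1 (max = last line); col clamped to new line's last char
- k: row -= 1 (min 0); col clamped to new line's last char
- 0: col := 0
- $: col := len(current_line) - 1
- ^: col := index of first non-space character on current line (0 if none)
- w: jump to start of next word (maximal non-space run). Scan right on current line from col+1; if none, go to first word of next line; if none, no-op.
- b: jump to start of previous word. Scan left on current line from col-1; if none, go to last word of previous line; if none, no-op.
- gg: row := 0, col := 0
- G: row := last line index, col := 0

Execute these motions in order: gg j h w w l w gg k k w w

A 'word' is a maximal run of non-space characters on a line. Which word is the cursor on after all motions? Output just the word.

Answer: one

Derivation:
After 1 (gg): row=0 col=0 char='_'
After 2 (j): row=1 col=0 char='o'
After 3 (h): row=1 col=0 char='o'
After 4 (w): row=1 col=4 char='s'
After 5 (w): row=1 col=10 char='c'
After 6 (l): row=1 col=11 char='y'
After 7 (w): row=2 col=0 char='r'
After 8 (gg): row=0 col=0 char='_'
After 9 (k): row=0 col=0 char='_'
After 10 (k): row=0 col=0 char='_'
After 11 (w): row=0 col=3 char='c'
After 12 (w): row=0 col=9 char='o'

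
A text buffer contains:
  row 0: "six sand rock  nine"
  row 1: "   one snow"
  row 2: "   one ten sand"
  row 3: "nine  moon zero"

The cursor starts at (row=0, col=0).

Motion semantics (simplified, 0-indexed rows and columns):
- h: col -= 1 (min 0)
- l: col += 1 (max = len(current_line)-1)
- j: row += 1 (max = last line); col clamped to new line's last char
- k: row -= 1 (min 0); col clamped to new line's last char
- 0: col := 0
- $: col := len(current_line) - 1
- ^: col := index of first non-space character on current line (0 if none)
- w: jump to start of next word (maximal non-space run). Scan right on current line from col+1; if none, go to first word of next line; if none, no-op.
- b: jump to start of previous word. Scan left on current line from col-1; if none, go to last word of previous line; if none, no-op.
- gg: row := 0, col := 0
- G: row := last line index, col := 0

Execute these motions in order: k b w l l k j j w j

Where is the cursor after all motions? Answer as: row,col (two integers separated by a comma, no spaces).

Answer: 3,7

Derivation:
After 1 (k): row=0 col=0 char='s'
After 2 (b): row=0 col=0 char='s'
After 3 (w): row=0 col=4 char='s'
After 4 (l): row=0 col=5 char='a'
After 5 (l): row=0 col=6 char='n'
After 6 (k): row=0 col=6 char='n'
After 7 (j): row=1 col=6 char='_'
After 8 (j): row=2 col=6 char='_'
After 9 (w): row=2 col=7 char='t'
After 10 (j): row=3 col=7 char='o'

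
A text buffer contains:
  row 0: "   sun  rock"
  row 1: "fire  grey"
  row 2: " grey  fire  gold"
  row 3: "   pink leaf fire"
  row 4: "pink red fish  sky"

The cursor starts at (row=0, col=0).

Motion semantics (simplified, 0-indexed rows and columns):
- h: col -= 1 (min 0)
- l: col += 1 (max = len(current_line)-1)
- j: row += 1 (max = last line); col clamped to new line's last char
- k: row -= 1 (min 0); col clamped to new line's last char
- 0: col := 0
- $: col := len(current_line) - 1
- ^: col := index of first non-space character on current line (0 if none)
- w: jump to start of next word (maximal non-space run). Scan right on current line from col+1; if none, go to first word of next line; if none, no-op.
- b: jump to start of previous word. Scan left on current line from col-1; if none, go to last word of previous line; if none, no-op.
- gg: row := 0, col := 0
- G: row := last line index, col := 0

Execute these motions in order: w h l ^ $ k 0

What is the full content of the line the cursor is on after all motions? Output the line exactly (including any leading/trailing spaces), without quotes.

After 1 (w): row=0 col=3 char='s'
After 2 (h): row=0 col=2 char='_'
After 3 (l): row=0 col=3 char='s'
After 4 (^): row=0 col=3 char='s'
After 5 ($): row=0 col=11 char='k'
After 6 (k): row=0 col=11 char='k'
After 7 (0): row=0 col=0 char='_'

Answer:    sun  rock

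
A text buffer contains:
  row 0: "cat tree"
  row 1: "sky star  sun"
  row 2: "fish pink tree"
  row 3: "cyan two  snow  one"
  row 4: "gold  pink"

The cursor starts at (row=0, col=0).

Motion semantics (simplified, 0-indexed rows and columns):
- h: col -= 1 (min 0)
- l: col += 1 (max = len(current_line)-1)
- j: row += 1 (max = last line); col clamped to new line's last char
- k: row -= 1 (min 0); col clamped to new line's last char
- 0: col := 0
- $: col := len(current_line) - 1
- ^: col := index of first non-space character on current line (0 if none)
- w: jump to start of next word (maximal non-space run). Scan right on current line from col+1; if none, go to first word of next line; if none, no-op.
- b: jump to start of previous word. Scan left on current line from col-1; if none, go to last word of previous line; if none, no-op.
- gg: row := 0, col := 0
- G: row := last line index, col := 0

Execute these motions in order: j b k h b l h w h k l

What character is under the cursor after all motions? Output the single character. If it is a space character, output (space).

After 1 (j): row=1 col=0 char='s'
After 2 (b): row=0 col=4 char='t'
After 3 (k): row=0 col=4 char='t'
After 4 (h): row=0 col=3 char='_'
After 5 (b): row=0 col=0 char='c'
After 6 (l): row=0 col=1 char='a'
After 7 (h): row=0 col=0 char='c'
After 8 (w): row=0 col=4 char='t'
After 9 (h): row=0 col=3 char='_'
After 10 (k): row=0 col=3 char='_'
After 11 (l): row=0 col=4 char='t'

Answer: t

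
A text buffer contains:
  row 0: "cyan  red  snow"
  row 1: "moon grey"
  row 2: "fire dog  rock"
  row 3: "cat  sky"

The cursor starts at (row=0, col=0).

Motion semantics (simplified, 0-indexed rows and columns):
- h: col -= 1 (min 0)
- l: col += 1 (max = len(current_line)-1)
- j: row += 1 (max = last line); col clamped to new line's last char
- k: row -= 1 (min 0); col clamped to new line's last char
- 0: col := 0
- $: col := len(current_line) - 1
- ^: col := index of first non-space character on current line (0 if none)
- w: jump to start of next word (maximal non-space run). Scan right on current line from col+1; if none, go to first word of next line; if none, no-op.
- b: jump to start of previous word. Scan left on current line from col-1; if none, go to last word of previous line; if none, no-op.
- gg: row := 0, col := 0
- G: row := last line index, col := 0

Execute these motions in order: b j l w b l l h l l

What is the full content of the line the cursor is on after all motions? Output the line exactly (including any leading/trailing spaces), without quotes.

After 1 (b): row=0 col=0 char='c'
After 2 (j): row=1 col=0 char='m'
After 3 (l): row=1 col=1 char='o'
After 4 (w): row=1 col=5 char='g'
After 5 (b): row=1 col=0 char='m'
After 6 (l): row=1 col=1 char='o'
After 7 (l): row=1 col=2 char='o'
After 8 (h): row=1 col=1 char='o'
After 9 (l): row=1 col=2 char='o'
After 10 (l): row=1 col=3 char='n'

Answer: moon grey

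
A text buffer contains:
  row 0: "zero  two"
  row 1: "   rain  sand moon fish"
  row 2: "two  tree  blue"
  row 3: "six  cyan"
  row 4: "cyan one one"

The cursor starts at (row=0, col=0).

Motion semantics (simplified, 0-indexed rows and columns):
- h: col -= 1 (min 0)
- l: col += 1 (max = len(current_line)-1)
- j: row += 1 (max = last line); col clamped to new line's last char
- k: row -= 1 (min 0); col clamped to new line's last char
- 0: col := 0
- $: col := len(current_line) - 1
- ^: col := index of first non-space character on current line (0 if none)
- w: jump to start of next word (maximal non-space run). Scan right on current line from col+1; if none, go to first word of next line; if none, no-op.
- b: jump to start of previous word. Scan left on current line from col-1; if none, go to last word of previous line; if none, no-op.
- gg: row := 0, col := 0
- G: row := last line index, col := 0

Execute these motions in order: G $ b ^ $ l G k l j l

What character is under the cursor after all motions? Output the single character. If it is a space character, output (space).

After 1 (G): row=4 col=0 char='c'
After 2 ($): row=4 col=11 char='e'
After 3 (b): row=4 col=9 char='o'
After 4 (^): row=4 col=0 char='c'
After 5 ($): row=4 col=11 char='e'
After 6 (l): row=4 col=11 char='e'
After 7 (G): row=4 col=0 char='c'
After 8 (k): row=3 col=0 char='s'
After 9 (l): row=3 col=1 char='i'
After 10 (j): row=4 col=1 char='y'
After 11 (l): row=4 col=2 char='a'

Answer: a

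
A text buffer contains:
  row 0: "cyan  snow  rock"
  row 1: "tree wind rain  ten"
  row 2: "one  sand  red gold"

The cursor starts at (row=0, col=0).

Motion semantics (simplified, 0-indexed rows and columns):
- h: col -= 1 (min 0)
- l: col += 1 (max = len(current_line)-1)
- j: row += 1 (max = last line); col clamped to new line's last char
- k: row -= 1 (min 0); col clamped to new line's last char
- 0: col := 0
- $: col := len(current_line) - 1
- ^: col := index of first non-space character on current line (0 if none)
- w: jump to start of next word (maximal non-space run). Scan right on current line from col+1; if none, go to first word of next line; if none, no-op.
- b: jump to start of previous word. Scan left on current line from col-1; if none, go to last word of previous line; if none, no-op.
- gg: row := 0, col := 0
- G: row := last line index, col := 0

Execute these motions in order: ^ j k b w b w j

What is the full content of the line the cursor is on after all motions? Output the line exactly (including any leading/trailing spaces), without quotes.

After 1 (^): row=0 col=0 char='c'
After 2 (j): row=1 col=0 char='t'
After 3 (k): row=0 col=0 char='c'
After 4 (b): row=0 col=0 char='c'
After 5 (w): row=0 col=6 char='s'
After 6 (b): row=0 col=0 char='c'
After 7 (w): row=0 col=6 char='s'
After 8 (j): row=1 col=6 char='i'

Answer: tree wind rain  ten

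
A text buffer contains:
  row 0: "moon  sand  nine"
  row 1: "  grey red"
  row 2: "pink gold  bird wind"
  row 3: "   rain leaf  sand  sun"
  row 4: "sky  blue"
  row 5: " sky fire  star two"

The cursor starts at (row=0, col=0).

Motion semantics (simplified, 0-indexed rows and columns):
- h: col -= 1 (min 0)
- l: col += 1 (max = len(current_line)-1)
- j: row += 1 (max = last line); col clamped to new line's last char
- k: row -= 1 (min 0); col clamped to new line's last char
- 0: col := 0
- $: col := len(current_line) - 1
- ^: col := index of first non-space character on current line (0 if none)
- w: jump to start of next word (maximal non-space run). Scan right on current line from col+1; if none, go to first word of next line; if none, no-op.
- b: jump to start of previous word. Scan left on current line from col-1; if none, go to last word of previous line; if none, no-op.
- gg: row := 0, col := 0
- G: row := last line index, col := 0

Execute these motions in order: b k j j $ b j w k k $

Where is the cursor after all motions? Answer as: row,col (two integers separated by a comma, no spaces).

After 1 (b): row=0 col=0 char='m'
After 2 (k): row=0 col=0 char='m'
After 3 (j): row=1 col=0 char='_'
After 4 (j): row=2 col=0 char='p'
After 5 ($): row=2 col=19 char='d'
After 6 (b): row=2 col=16 char='w'
After 7 (j): row=3 col=16 char='n'
After 8 (w): row=3 col=20 char='s'
After 9 (k): row=2 col=19 char='d'
After 10 (k): row=1 col=9 char='d'
After 11 ($): row=1 col=9 char='d'

Answer: 1,9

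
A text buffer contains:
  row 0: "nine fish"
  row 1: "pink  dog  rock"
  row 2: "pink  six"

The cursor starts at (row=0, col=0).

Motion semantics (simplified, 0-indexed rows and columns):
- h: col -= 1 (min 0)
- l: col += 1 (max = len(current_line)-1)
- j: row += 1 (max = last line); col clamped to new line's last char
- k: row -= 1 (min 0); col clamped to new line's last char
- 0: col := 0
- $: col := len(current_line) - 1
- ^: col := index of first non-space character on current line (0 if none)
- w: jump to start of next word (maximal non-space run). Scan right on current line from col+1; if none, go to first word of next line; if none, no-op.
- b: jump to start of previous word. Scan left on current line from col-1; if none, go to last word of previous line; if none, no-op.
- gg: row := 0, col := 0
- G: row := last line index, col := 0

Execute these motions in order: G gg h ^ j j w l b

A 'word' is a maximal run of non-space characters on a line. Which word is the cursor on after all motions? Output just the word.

Answer: six

Derivation:
After 1 (G): row=2 col=0 char='p'
After 2 (gg): row=0 col=0 char='n'
After 3 (h): row=0 col=0 char='n'
After 4 (^): row=0 col=0 char='n'
After 5 (j): row=1 col=0 char='p'
After 6 (j): row=2 col=0 char='p'
After 7 (w): row=2 col=6 char='s'
After 8 (l): row=2 col=7 char='i'
After 9 (b): row=2 col=6 char='s'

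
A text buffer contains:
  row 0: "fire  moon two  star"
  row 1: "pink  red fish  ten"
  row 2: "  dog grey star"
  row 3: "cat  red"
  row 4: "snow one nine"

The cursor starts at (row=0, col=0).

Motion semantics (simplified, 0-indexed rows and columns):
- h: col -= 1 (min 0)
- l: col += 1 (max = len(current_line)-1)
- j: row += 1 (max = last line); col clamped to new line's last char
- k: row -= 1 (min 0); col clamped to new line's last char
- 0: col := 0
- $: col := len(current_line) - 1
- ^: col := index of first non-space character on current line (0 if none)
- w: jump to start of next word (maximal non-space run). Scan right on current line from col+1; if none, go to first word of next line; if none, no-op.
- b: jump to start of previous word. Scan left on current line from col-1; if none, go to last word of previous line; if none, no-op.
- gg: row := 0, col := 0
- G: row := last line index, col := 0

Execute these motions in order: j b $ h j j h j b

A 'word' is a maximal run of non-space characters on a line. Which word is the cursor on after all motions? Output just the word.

Answer: red

Derivation:
After 1 (j): row=1 col=0 char='p'
After 2 (b): row=0 col=16 char='s'
After 3 ($): row=0 col=19 char='r'
After 4 (h): row=0 col=18 char='a'
After 5 (j): row=1 col=18 char='n'
After 6 (j): row=2 col=14 char='r'
After 7 (h): row=2 col=13 char='a'
After 8 (j): row=3 col=7 char='d'
After 9 (b): row=3 col=5 char='r'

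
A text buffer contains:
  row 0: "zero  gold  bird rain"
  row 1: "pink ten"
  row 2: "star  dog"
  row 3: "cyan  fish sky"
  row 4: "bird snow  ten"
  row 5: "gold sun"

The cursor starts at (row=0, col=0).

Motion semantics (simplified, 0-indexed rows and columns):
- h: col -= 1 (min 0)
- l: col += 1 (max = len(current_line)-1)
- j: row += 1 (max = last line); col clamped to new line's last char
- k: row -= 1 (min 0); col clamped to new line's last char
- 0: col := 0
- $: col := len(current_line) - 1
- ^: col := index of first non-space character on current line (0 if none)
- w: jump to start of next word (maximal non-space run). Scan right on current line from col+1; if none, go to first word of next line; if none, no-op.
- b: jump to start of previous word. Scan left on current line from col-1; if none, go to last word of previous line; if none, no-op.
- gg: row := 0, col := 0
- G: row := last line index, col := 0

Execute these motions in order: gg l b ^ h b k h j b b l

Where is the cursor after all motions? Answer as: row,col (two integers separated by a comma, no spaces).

Answer: 0,13

Derivation:
After 1 (gg): row=0 col=0 char='z'
After 2 (l): row=0 col=1 char='e'
After 3 (b): row=0 col=0 char='z'
After 4 (^): row=0 col=0 char='z'
After 5 (h): row=0 col=0 char='z'
After 6 (b): row=0 col=0 char='z'
After 7 (k): row=0 col=0 char='z'
After 8 (h): row=0 col=0 char='z'
After 9 (j): row=1 col=0 char='p'
After 10 (b): row=0 col=17 char='r'
After 11 (b): row=0 col=12 char='b'
After 12 (l): row=0 col=13 char='i'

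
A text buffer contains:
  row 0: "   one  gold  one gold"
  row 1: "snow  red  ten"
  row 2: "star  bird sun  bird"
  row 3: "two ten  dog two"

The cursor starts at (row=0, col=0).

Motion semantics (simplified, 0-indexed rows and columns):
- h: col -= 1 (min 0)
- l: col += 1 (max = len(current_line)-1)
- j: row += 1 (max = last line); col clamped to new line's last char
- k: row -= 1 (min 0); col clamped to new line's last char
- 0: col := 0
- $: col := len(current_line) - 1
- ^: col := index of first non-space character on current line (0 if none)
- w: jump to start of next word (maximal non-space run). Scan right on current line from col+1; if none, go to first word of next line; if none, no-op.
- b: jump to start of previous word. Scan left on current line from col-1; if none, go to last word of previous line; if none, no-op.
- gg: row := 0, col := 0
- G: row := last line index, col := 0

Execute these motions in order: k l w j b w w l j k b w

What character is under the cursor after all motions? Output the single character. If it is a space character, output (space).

After 1 (k): row=0 col=0 char='_'
After 2 (l): row=0 col=1 char='_'
After 3 (w): row=0 col=3 char='o'
After 4 (j): row=1 col=3 char='w'
After 5 (b): row=1 col=0 char='s'
After 6 (w): row=1 col=6 char='r'
After 7 (w): row=1 col=11 char='t'
After 8 (l): row=1 col=12 char='e'
After 9 (j): row=2 col=12 char='u'
After 10 (k): row=1 col=12 char='e'
After 11 (b): row=1 col=11 char='t'
After 12 (w): row=2 col=0 char='s'

Answer: s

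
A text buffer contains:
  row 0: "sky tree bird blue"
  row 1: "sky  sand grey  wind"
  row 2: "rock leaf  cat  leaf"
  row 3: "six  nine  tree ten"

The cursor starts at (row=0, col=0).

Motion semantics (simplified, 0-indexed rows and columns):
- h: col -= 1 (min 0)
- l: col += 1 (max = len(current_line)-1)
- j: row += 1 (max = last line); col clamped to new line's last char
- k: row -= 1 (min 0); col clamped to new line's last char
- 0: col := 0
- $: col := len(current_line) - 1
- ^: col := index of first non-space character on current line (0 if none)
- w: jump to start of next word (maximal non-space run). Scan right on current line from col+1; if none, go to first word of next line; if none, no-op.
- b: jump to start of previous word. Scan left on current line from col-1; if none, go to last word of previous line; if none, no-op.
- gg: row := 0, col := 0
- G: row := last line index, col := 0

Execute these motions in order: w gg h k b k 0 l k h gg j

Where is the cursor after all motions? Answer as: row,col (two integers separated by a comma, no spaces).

After 1 (w): row=0 col=4 char='t'
After 2 (gg): row=0 col=0 char='s'
After 3 (h): row=0 col=0 char='s'
After 4 (k): row=0 col=0 char='s'
After 5 (b): row=0 col=0 char='s'
After 6 (k): row=0 col=0 char='s'
After 7 (0): row=0 col=0 char='s'
After 8 (l): row=0 col=1 char='k'
After 9 (k): row=0 col=1 char='k'
After 10 (h): row=0 col=0 char='s'
After 11 (gg): row=0 col=0 char='s'
After 12 (j): row=1 col=0 char='s'

Answer: 1,0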